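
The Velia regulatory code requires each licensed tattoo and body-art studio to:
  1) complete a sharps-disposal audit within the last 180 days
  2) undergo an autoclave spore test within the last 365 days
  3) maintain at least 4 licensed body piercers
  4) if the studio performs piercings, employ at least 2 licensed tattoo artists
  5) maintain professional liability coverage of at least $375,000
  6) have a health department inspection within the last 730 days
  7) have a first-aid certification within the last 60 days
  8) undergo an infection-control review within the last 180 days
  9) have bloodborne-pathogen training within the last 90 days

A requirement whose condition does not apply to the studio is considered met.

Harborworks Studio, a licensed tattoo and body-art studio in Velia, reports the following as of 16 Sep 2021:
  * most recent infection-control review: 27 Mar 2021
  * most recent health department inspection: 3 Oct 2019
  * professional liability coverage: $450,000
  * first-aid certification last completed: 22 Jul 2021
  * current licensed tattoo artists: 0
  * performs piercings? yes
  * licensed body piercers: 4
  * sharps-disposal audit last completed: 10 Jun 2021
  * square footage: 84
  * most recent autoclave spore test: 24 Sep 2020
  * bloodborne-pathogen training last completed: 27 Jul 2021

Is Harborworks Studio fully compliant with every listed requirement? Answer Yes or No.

No

1. sharps-disposal audit 98 days ago vs limit 180 → met
2. autoclave spore test 357 days ago vs limit 365 → met
3. licensed body piercers 4 ≥ 4 → met
4. condition 'performs piercings' holds; licensed tattoo artists 0 < 2 → not met
5. professional liability coverage $450,000 ≥ $375,000 → met
6. health department inspection 714 days ago vs limit 730 → met
7. first-aid certification 56 days ago vs limit 60 → met
8. infection-control review 173 days ago vs limit 180 → met
9. bloodborne-pathogen training 51 days ago vs limit 90 → met
Not met: 4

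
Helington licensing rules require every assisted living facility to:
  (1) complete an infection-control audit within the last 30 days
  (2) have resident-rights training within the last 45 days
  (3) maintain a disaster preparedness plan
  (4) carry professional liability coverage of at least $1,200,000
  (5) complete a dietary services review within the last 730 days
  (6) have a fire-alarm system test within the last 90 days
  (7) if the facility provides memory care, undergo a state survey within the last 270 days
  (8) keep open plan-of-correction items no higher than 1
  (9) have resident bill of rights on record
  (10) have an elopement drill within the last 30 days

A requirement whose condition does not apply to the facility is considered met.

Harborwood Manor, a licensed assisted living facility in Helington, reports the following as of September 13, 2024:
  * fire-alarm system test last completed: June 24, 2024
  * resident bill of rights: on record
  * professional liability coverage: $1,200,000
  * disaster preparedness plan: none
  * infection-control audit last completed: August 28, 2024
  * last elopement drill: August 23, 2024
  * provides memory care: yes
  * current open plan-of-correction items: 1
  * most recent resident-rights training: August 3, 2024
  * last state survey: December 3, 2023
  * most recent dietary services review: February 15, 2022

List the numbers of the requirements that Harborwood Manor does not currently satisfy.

3, 5, 7

1. infection-control audit 16 days ago vs limit 30 → met
2. resident-rights training 41 days ago vs limit 45 → met
3. disaster preparedness plan absent → not met
4. professional liability coverage $1,200,000 ≥ $1,200,000 → met
5. dietary services review 941 days ago vs limit 730 → not met
6. fire-alarm system test 81 days ago vs limit 90 → met
7. condition 'provides memory care' holds; state survey 285 days ago vs limit 270 → not met
8. open plan-of-correction items 1 ≤ 1 → met
9. resident bill of rights present → met
10. elopement drill 21 days ago vs limit 30 → met
Not met: 3, 5, 7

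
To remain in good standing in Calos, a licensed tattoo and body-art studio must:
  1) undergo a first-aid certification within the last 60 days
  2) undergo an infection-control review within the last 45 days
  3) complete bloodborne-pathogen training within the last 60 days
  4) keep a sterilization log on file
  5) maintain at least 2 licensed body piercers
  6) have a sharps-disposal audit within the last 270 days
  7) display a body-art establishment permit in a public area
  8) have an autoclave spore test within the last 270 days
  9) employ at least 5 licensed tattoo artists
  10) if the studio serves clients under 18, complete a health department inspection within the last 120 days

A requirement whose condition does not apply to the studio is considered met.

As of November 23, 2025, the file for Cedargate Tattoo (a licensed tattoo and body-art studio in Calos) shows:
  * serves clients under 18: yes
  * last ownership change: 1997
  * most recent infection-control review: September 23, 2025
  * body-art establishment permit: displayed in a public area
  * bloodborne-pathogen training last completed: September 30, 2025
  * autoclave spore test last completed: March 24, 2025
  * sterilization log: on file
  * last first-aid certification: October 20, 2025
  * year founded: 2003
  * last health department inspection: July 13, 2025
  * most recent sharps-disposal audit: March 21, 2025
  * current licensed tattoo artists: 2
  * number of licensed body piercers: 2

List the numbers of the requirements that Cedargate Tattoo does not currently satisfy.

2, 9, 10

1. first-aid certification 34 days ago vs limit 60 → met
2. infection-control review 61 days ago vs limit 45 → not met
3. bloodborne-pathogen training 54 days ago vs limit 60 → met
4. sterilization log present → met
5. licensed body piercers 2 ≥ 2 → met
6. sharps-disposal audit 247 days ago vs limit 270 → met
7. body-art establishment permit present → met
8. autoclave spore test 244 days ago vs limit 270 → met
9. licensed tattoo artists 2 < 5 → not met
10. condition 'serves clients under 18' holds; health department inspection 133 days ago vs limit 120 → not met
Not met: 2, 9, 10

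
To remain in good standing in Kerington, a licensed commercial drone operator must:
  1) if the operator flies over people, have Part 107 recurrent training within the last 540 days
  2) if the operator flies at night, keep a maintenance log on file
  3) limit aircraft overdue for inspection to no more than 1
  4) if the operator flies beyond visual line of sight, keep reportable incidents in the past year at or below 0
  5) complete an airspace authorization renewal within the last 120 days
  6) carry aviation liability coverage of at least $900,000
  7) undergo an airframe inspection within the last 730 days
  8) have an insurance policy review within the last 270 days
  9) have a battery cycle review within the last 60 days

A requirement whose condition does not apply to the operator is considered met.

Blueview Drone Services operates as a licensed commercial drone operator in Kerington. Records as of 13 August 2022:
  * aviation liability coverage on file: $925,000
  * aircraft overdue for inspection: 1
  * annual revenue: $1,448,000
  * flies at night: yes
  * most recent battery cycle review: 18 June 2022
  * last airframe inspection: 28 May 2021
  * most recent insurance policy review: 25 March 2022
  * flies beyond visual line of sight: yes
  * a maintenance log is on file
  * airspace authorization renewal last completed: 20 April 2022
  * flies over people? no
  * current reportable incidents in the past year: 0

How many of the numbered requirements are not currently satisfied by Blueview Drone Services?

1. condition 'flies over people' does not hold → requirement n/a → met
2. condition 'flies at night' holds; maintenance log present → met
3. aircraft overdue for inspection 1 ≤ 1 → met
4. condition 'flies beyond visual line of sight' holds; reportable incidents in the past year 0 ≤ 0 → met
5. airspace authorization renewal 115 days ago vs limit 120 → met
6. aviation liability coverage $925,000 ≥ $900,000 → met
7. airframe inspection 442 days ago vs limit 730 → met
8. insurance policy review 141 days ago vs limit 270 → met
9. battery cycle review 56 days ago vs limit 60 → met
Not met: 0 of 9

0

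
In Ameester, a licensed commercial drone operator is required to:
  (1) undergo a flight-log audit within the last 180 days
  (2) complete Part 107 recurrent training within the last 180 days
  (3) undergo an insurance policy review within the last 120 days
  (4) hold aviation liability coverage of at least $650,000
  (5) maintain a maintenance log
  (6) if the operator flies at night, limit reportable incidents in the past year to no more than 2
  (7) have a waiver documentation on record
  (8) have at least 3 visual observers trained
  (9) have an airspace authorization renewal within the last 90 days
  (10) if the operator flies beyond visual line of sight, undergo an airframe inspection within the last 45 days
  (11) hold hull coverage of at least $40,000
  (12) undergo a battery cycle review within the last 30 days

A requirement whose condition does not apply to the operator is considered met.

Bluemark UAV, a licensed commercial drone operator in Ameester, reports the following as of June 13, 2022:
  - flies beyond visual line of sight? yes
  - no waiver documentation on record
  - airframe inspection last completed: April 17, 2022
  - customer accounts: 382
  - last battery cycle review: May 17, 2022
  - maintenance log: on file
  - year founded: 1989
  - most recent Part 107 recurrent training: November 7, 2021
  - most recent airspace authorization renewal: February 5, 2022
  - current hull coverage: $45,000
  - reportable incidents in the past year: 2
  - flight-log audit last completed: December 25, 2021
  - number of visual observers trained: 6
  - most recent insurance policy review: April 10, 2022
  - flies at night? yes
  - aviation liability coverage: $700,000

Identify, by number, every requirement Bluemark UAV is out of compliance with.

1. flight-log audit 170 days ago vs limit 180 → met
2. Part 107 recurrent training 218 days ago vs limit 180 → not met
3. insurance policy review 64 days ago vs limit 120 → met
4. aviation liability coverage $700,000 ≥ $650,000 → met
5. maintenance log present → met
6. condition 'flies at night' holds; reportable incidents in the past year 2 ≤ 2 → met
7. waiver documentation absent → not met
8. visual observers trained 6 ≥ 3 → met
9. airspace authorization renewal 128 days ago vs limit 90 → not met
10. condition 'flies beyond visual line of sight' holds; airframe inspection 57 days ago vs limit 45 → not met
11. hull coverage $45,000 ≥ $40,000 → met
12. battery cycle review 27 days ago vs limit 30 → met
Not met: 2, 7, 9, 10

2, 7, 9, 10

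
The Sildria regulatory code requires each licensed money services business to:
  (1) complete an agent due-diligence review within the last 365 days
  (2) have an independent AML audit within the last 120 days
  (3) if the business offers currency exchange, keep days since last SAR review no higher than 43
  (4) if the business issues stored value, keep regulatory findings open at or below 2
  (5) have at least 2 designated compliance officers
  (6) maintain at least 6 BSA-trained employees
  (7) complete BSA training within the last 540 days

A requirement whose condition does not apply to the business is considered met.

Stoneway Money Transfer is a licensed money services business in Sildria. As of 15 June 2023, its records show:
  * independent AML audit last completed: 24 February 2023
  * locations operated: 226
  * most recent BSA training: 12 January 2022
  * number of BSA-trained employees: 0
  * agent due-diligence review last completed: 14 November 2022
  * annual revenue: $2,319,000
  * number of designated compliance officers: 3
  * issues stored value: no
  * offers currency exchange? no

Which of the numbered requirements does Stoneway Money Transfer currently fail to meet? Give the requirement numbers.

1. agent due-diligence review 213 days ago vs limit 365 → met
2. independent AML audit 111 days ago vs limit 120 → met
3. condition 'offers currency exchange' does not hold → requirement n/a → met
4. condition 'issues stored value' does not hold → requirement n/a → met
5. designated compliance officers 3 ≥ 2 → met
6. BSA-trained employees 0 < 6 → not met
7. BSA training 519 days ago vs limit 540 → met
Not met: 6

6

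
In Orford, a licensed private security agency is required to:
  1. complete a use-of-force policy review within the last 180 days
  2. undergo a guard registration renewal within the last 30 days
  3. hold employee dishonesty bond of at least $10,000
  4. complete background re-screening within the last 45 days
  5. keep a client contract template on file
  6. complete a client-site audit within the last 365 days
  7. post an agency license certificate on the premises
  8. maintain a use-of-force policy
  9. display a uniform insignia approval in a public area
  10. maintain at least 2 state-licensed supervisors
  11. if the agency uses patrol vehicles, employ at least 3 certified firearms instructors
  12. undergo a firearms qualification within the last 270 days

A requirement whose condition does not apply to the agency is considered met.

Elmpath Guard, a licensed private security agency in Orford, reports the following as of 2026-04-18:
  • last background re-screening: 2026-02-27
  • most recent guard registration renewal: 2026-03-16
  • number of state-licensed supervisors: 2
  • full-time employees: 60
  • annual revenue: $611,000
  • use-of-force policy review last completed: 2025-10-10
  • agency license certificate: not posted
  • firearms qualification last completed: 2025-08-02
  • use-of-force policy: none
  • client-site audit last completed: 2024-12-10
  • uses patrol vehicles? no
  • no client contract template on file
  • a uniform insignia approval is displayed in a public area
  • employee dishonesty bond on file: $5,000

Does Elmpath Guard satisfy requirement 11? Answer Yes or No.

Yes

11. condition 'uses patrol vehicles' does not hold → requirement n/a → met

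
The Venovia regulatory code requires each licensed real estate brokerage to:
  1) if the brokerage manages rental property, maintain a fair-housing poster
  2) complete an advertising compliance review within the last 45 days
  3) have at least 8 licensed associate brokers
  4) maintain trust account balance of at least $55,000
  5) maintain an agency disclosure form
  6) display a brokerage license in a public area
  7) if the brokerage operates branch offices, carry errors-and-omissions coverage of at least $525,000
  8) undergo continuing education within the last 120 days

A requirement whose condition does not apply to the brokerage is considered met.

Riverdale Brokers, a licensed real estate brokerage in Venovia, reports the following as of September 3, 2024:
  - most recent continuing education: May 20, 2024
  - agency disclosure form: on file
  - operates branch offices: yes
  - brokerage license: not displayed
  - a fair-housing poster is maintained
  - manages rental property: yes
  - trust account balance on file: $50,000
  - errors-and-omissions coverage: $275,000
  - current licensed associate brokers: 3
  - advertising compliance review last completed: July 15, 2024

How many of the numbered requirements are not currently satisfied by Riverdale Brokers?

5

1. condition 'manages rental property' holds; fair-housing poster present → met
2. advertising compliance review 50 days ago vs limit 45 → not met
3. licensed associate brokers 3 < 8 → not met
4. trust account balance $50,000 < $55,000 → not met
5. agency disclosure form present → met
6. brokerage license absent → not met
7. condition 'operates branch offices' holds; errors-and-omissions coverage $275,000 < $525,000 → not met
8. continuing education 106 days ago vs limit 120 → met
Not met: 5 of 8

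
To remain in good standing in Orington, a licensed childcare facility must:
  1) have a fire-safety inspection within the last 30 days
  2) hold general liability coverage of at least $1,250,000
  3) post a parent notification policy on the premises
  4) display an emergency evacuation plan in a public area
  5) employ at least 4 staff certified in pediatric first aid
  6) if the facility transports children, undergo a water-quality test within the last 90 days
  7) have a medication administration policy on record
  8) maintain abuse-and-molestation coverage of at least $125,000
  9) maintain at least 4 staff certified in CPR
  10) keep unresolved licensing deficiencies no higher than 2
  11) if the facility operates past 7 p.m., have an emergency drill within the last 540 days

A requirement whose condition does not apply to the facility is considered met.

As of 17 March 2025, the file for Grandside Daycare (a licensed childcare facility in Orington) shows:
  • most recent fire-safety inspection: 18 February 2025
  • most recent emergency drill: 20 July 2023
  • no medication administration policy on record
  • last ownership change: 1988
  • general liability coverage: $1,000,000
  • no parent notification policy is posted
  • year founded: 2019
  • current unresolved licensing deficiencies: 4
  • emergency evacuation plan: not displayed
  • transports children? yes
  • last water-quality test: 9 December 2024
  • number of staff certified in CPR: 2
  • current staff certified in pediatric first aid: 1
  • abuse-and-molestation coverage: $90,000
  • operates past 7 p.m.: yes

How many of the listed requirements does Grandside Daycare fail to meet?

10

1. fire-safety inspection 27 days ago vs limit 30 → met
2. general liability coverage $1,000,000 < $1,250,000 → not met
3. parent notification policy absent → not met
4. emergency evacuation plan absent → not met
5. staff certified in pediatric first aid 1 < 4 → not met
6. condition 'transports children' holds; water-quality test 98 days ago vs limit 90 → not met
7. medication administration policy absent → not met
8. abuse-and-molestation coverage $90,000 < $125,000 → not met
9. staff certified in CPR 2 < 4 → not met
10. unresolved licensing deficiencies 4 > 2 → not met
11. condition 'operates past 7 p.m.' holds; emergency drill 606 days ago vs limit 540 → not met
Not met: 10 of 11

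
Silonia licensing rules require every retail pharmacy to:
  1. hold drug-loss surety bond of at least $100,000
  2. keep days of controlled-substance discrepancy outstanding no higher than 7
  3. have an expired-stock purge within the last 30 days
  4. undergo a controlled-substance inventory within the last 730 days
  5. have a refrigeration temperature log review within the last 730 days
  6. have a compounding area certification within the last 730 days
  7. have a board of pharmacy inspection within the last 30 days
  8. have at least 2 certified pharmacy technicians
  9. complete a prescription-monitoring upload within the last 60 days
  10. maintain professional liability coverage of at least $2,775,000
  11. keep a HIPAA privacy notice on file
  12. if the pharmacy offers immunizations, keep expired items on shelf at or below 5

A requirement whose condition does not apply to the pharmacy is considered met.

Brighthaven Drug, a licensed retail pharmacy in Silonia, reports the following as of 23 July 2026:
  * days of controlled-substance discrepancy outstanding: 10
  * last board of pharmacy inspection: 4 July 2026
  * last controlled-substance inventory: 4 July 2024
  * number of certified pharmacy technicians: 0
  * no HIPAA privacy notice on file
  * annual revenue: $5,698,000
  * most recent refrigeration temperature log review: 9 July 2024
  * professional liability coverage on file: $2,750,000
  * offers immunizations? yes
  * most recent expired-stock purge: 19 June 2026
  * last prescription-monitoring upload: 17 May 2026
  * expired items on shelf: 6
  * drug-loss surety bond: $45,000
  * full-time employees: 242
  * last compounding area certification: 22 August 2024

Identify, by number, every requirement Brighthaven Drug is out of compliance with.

1, 2, 3, 4, 5, 8, 9, 10, 11, 12

1. drug-loss surety bond $45,000 < $100,000 → not met
2. days of controlled-substance discrepancy outstanding 10 > 7 → not met
3. expired-stock purge 34 days ago vs limit 30 → not met
4. controlled-substance inventory 749 days ago vs limit 730 → not met
5. refrigeration temperature log review 744 days ago vs limit 730 → not met
6. compounding area certification 700 days ago vs limit 730 → met
7. board of pharmacy inspection 19 days ago vs limit 30 → met
8. certified pharmacy technicians 0 < 2 → not met
9. prescription-monitoring upload 67 days ago vs limit 60 → not met
10. professional liability coverage $2,750,000 < $2,775,000 → not met
11. HIPAA privacy notice absent → not met
12. condition 'offers immunizations' holds; expired items on shelf 6 > 5 → not met
Not met: 1, 2, 3, 4, 5, 8, 9, 10, 11, 12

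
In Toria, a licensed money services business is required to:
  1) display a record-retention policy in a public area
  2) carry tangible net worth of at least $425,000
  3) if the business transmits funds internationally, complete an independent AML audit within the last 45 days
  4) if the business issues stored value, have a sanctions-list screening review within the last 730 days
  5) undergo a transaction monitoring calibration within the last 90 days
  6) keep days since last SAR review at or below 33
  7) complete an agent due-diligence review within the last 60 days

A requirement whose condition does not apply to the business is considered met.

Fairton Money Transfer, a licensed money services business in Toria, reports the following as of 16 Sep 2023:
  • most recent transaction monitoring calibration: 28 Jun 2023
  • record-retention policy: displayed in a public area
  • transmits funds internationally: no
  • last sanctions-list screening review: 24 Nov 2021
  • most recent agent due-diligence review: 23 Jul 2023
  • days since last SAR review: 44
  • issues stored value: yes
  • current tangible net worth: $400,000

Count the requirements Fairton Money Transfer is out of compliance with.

2

1. record-retention policy present → met
2. tangible net worth $400,000 < $425,000 → not met
3. condition 'transmits funds internationally' does not hold → requirement n/a → met
4. condition 'issues stored value' holds; sanctions-list screening review 661 days ago vs limit 730 → met
5. transaction monitoring calibration 80 days ago vs limit 90 → met
6. days since last SAR review 44 > 33 → not met
7. agent due-diligence review 55 days ago vs limit 60 → met
Not met: 2 of 7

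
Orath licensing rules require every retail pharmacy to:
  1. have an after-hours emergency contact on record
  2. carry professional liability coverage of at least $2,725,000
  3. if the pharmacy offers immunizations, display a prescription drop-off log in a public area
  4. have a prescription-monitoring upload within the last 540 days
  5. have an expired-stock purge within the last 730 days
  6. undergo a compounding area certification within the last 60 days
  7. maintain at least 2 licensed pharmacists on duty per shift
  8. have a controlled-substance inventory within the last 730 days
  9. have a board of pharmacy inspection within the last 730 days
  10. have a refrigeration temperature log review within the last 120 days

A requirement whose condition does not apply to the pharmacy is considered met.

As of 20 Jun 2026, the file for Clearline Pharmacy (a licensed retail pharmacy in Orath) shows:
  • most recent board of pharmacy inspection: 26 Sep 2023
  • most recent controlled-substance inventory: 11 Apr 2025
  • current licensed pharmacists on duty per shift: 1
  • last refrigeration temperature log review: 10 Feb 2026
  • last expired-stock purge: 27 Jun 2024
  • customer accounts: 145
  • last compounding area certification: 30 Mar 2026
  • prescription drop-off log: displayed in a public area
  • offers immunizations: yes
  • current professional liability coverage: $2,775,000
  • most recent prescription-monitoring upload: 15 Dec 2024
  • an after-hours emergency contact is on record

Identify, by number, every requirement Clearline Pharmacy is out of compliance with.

1. after-hours emergency contact present → met
2. professional liability coverage $2,775,000 ≥ $2,725,000 → met
3. condition 'offers immunizations' holds; prescription drop-off log present → met
4. prescription-monitoring upload 552 days ago vs limit 540 → not met
5. expired-stock purge 723 days ago vs limit 730 → met
6. compounding area certification 82 days ago vs limit 60 → not met
7. licensed pharmacists on duty per shift 1 < 2 → not met
8. controlled-substance inventory 435 days ago vs limit 730 → met
9. board of pharmacy inspection 998 days ago vs limit 730 → not met
10. refrigeration temperature log review 130 days ago vs limit 120 → not met
Not met: 4, 6, 7, 9, 10

4, 6, 7, 9, 10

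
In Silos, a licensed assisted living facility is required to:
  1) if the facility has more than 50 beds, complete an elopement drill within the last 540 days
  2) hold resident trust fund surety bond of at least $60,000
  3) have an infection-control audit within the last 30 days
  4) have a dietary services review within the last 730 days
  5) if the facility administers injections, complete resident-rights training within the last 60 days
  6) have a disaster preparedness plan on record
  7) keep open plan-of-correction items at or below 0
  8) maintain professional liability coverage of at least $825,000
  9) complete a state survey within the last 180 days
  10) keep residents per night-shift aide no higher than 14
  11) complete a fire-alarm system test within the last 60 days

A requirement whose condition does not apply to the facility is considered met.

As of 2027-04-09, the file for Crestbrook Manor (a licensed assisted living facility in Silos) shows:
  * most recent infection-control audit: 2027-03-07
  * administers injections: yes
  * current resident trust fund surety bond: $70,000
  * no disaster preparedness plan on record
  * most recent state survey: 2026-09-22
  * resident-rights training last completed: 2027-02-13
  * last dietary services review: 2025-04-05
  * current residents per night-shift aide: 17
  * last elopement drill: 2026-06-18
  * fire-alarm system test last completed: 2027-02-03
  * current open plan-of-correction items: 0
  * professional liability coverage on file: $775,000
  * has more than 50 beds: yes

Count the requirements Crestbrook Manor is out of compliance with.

1. condition 'has more than 50 beds' holds; elopement drill 295 days ago vs limit 540 → met
2. resident trust fund surety bond $70,000 ≥ $60,000 → met
3. infection-control audit 33 days ago vs limit 30 → not met
4. dietary services review 734 days ago vs limit 730 → not met
5. condition 'administers injections' holds; resident-rights training 55 days ago vs limit 60 → met
6. disaster preparedness plan absent → not met
7. open plan-of-correction items 0 ≤ 0 → met
8. professional liability coverage $775,000 < $825,000 → not met
9. state survey 199 days ago vs limit 180 → not met
10. residents per night-shift aide 17 > 14 → not met
11. fire-alarm system test 65 days ago vs limit 60 → not met
Not met: 7 of 11

7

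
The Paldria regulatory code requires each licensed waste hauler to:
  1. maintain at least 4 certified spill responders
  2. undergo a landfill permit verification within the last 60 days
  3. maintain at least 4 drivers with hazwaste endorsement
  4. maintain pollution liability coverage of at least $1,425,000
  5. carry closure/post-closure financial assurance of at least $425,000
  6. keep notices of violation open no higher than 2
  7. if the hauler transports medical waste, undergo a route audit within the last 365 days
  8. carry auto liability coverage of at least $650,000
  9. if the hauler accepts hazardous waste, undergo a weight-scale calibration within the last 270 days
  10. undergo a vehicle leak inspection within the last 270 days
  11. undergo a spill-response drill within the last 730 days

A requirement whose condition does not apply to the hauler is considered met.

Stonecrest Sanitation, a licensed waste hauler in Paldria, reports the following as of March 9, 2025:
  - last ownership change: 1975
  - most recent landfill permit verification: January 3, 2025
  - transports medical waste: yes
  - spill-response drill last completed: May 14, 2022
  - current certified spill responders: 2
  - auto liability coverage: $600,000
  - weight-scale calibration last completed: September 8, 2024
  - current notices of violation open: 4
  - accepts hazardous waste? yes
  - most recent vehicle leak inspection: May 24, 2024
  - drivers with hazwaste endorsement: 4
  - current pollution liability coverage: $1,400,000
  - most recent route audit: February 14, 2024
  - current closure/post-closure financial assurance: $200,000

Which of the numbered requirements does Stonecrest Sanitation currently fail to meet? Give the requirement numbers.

1. certified spill responders 2 < 4 → not met
2. landfill permit verification 65 days ago vs limit 60 → not met
3. drivers with hazwaste endorsement 4 ≥ 4 → met
4. pollution liability coverage $1,400,000 < $1,425,000 → not met
5. closure/post-closure financial assurance $200,000 < $425,000 → not met
6. notices of violation open 4 > 2 → not met
7. condition 'transports medical waste' holds; route audit 389 days ago vs limit 365 → not met
8. auto liability coverage $600,000 < $650,000 → not met
9. condition 'accepts hazardous waste' holds; weight-scale calibration 182 days ago vs limit 270 → met
10. vehicle leak inspection 289 days ago vs limit 270 → not met
11. spill-response drill 1030 days ago vs limit 730 → not met
Not met: 1, 2, 4, 5, 6, 7, 8, 10, 11

1, 2, 4, 5, 6, 7, 8, 10, 11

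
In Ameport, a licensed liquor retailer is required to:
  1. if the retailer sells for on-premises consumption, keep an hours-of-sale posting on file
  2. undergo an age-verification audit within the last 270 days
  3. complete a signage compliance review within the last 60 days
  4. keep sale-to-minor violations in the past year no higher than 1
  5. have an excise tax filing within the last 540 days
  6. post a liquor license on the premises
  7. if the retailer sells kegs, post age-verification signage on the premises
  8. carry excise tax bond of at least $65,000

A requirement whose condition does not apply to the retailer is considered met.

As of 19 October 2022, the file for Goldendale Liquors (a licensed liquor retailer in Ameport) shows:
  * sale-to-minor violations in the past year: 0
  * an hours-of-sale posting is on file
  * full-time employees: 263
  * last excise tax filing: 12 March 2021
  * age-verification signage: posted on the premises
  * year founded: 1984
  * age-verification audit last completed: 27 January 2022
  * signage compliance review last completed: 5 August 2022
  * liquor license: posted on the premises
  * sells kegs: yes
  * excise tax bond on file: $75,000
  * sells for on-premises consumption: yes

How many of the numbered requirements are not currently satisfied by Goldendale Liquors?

1. condition 'sells for on-premises consumption' holds; hours-of-sale posting present → met
2. age-verification audit 265 days ago vs limit 270 → met
3. signage compliance review 75 days ago vs limit 60 → not met
4. sale-to-minor violations in the past year 0 ≤ 1 → met
5. excise tax filing 586 days ago vs limit 540 → not met
6. liquor license present → met
7. condition 'sells kegs' holds; age-verification signage present → met
8. excise tax bond $75,000 ≥ $65,000 → met
Not met: 2 of 8

2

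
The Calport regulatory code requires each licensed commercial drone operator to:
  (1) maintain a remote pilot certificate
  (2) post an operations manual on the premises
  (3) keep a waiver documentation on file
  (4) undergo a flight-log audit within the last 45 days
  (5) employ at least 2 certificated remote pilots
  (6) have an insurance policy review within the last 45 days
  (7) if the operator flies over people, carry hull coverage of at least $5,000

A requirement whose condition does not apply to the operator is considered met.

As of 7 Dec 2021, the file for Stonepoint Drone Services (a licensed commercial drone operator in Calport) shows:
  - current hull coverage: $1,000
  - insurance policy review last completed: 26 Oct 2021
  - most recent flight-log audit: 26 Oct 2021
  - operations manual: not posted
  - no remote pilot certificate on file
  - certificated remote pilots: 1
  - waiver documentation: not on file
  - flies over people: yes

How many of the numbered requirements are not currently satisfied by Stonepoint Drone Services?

1. remote pilot certificate absent → not met
2. operations manual absent → not met
3. waiver documentation absent → not met
4. flight-log audit 42 days ago vs limit 45 → met
5. certificated remote pilots 1 < 2 → not met
6. insurance policy review 42 days ago vs limit 45 → met
7. condition 'flies over people' holds; hull coverage $1,000 < $5,000 → not met
Not met: 5 of 7

5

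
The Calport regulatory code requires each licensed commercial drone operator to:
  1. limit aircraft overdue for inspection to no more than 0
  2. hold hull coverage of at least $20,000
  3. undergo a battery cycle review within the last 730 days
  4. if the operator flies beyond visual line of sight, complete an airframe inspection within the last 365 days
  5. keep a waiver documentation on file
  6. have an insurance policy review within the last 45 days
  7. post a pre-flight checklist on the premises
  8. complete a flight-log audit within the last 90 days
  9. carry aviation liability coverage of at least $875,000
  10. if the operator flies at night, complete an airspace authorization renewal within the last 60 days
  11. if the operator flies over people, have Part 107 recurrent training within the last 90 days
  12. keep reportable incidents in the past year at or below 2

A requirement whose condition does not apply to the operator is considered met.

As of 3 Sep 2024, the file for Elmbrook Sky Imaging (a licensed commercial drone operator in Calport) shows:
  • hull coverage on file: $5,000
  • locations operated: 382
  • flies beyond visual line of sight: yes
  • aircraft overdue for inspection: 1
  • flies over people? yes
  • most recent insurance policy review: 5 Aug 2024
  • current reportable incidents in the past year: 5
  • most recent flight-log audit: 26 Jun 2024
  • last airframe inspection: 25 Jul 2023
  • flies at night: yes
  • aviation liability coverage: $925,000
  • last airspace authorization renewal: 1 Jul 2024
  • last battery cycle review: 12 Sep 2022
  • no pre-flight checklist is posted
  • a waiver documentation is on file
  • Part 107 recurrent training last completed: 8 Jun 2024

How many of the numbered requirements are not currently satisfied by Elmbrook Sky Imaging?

1. aircraft overdue for inspection 1 > 0 → not met
2. hull coverage $5,000 < $20,000 → not met
3. battery cycle review 722 days ago vs limit 730 → met
4. condition 'flies beyond visual line of sight' holds; airframe inspection 406 days ago vs limit 365 → not met
5. waiver documentation present → met
6. insurance policy review 29 days ago vs limit 45 → met
7. pre-flight checklist absent → not met
8. flight-log audit 69 days ago vs limit 90 → met
9. aviation liability coverage $925,000 ≥ $875,000 → met
10. condition 'flies at night' holds; airspace authorization renewal 64 days ago vs limit 60 → not met
11. condition 'flies over people' holds; Part 107 recurrent training 87 days ago vs limit 90 → met
12. reportable incidents in the past year 5 > 2 → not met
Not met: 6 of 12

6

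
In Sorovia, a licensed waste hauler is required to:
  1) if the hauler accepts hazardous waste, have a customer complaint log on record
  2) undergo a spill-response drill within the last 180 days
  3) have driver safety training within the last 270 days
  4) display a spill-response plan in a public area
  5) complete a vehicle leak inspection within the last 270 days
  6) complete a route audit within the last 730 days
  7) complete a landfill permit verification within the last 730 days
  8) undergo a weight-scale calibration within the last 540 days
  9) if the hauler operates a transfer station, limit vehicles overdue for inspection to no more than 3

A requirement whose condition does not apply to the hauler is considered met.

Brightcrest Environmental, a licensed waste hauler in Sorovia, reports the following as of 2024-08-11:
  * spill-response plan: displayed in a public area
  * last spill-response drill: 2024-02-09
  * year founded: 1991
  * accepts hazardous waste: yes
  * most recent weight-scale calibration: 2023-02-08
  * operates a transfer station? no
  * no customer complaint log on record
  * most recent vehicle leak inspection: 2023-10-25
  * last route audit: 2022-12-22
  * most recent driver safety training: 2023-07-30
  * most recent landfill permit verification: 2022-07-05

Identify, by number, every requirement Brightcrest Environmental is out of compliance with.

1. condition 'accepts hazardous waste' holds; customer complaint log absent → not met
2. spill-response drill 184 days ago vs limit 180 → not met
3. driver safety training 378 days ago vs limit 270 → not met
4. spill-response plan present → met
5. vehicle leak inspection 291 days ago vs limit 270 → not met
6. route audit 598 days ago vs limit 730 → met
7. landfill permit verification 768 days ago vs limit 730 → not met
8. weight-scale calibration 550 days ago vs limit 540 → not met
9. condition 'operates a transfer station' does not hold → requirement n/a → met
Not met: 1, 2, 3, 5, 7, 8

1, 2, 3, 5, 7, 8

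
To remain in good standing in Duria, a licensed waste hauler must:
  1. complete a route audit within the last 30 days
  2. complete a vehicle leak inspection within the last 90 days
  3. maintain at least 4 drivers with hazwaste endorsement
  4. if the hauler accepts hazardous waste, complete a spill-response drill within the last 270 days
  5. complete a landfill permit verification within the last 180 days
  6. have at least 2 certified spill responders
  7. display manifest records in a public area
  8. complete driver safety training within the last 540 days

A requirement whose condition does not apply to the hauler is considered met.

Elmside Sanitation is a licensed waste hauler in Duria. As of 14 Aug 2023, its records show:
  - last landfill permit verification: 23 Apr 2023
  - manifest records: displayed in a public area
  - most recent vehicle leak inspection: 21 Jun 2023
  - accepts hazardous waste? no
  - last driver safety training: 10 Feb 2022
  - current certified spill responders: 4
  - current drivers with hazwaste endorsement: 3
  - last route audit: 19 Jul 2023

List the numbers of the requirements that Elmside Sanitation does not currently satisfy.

1. route audit 26 days ago vs limit 30 → met
2. vehicle leak inspection 54 days ago vs limit 90 → met
3. drivers with hazwaste endorsement 3 < 4 → not met
4. condition 'accepts hazardous waste' does not hold → requirement n/a → met
5. landfill permit verification 113 days ago vs limit 180 → met
6. certified spill responders 4 ≥ 2 → met
7. manifest records present → met
8. driver safety training 550 days ago vs limit 540 → not met
Not met: 3, 8

3, 8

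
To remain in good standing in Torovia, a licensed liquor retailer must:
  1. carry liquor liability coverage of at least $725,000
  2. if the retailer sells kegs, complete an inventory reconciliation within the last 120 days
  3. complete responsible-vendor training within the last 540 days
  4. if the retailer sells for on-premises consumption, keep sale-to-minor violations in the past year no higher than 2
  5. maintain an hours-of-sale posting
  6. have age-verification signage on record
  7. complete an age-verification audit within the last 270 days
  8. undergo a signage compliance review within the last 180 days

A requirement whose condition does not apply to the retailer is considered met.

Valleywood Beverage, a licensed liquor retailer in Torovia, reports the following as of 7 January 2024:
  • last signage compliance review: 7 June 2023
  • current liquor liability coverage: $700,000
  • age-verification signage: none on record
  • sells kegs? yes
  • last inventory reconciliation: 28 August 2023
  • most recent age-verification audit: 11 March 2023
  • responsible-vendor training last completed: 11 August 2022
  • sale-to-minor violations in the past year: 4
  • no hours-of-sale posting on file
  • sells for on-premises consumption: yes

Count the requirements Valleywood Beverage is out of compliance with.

7

1. liquor liability coverage $700,000 < $725,000 → not met
2. condition 'sells kegs' holds; inventory reconciliation 132 days ago vs limit 120 → not met
3. responsible-vendor training 514 days ago vs limit 540 → met
4. condition 'sells for on-premises consumption' holds; sale-to-minor violations in the past year 4 > 2 → not met
5. hours-of-sale posting absent → not met
6. age-verification signage absent → not met
7. age-verification audit 302 days ago vs limit 270 → not met
8. signage compliance review 214 days ago vs limit 180 → not met
Not met: 7 of 8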